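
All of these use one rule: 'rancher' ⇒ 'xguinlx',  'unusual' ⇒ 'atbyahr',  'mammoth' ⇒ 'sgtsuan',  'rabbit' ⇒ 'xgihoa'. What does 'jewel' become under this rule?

The shifts repeat in a cycle of length 3: positions 0,1,… shift by +6, +6, +7, then the pattern repeats.
For jewel: j+6=p, e+6=k, w+7=d, e+6=k, l+6=r.

pkdkr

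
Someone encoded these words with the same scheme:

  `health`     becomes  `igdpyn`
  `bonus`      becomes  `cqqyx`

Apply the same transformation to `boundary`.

cqxrigyg

In health: h→i is +1, e→g is +2, a→d is +3, l→p is +4 — the shift increases by 1 each position. Letter i (0-indexed) is shifted by i+1, so successive shifts are 1, 2, 3, ….
Applying it to boundary: b+1=c, o+2=q, u+3=x, n+4=r, d+5=i, a+6=g, r+7=y, y+8=g.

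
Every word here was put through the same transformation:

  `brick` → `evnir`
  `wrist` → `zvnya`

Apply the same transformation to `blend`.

In brick: b→e is +3, r→v is +4, i→n is +5, c→i is +6 — the shift increases by 1 each position. The shift increases by 1 at each position, starting from +3: 3, 4, 5, ….
Applying it to blend: b+3=e, l+4=p, e+5=j, n+6=t, d+7=k.

epjtk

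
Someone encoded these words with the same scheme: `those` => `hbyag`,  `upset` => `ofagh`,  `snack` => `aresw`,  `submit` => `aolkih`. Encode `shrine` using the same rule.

abtirg

t(19)→h(7) and h(7)→b(1) fit y≡7x+4 (mod 26); the inverse of 7 mod 26 is 15. This is an affine cipher: with a=0,…,z=25, each position x becomes (7x+4) mod 26.
For shrine: s(18)→7·18+4≡0=a; h(7)→7·7+4≡1=b; r(17)→7·17+4≡19=t; i(8)→7·8+4≡8=i; n(13)→7·13+4≡17=r; e(4)→7·4+4≡6=g (all mod 26).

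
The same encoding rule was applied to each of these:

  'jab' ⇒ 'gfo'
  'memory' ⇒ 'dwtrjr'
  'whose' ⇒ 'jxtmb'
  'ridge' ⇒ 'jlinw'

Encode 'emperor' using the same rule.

wtwjurj

Two steps: reverse the string, then apply a Caesar shift of +5.
On emperor: reverse → rorepme; then shift: r+5=w, o+5=t, r+5=w, e+5=j, p+5=u, m+5=r, e+5=j.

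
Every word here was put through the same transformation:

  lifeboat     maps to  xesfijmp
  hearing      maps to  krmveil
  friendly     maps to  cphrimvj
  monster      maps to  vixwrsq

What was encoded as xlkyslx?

thought

The output letters match the input read backwards, each shifted +4: lifeboat reversed is taobefil. Read the word backwards and shift each letter +4.
Undoing it on xlkyslx: shift back: x−4=t, l−4=h, k−4=g, y−4=u, s−4=o, l−4=h, x−4=t → thguoht; then reverse → thought.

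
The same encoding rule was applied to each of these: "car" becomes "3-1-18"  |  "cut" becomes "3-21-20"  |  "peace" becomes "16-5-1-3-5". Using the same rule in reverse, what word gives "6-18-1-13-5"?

frame

c is letter #3 and maps to 3: an offset of 0. Each letter is replaced by its alphabet position (a=1, b=2, …, z=26).
Reversing it on 6-18-1-13-5: 6=f, 18=r, 1=a, 13=m, 5=e.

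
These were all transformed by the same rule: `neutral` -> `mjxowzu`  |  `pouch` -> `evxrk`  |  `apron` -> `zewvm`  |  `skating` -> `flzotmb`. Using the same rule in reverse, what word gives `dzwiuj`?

marble

This is an affine cipher: with a=0,…,z=25, each position x becomes (9x+25) mod 26.
Decoding dzwiuj: d(3)→3·(3−25)≡12=m; z(25)→3·(25−25)≡0=a; w(22)→3·(22−25)≡17=r; i(8)→3·(8−25)≡1=b; u(20)→3·(20−25)≡11=l; j(9)→3·(9−25)≡4=e (all mod 26).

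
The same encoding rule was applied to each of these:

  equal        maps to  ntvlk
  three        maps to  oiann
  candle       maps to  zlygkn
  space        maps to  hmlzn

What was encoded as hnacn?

Each letter's alphabet position (a=0..z=25) is mapped through 7·x+11 mod 26 — an affine cipher.
Decoding hnacn: h(7)→15·(7−11)≡18=s; n(13)→15·(13−11)≡4=e; a(0)→15·(0−11)≡17=r; c(2)→15·(2−11)≡21=v; n(13)→15·(13−11)≡4=e (all mod 26).

serve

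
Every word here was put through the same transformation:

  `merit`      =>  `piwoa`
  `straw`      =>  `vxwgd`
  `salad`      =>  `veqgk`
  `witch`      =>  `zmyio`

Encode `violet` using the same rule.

ymtrlb

Each letter shifts forward by (position + 3), i.e. 3, 4, 5, … — the shift grows by one for each successive letter.
Applying it to violet: v+3=y, i+4=m, o+5=t, l+6=r, e+7=l, t+8=b.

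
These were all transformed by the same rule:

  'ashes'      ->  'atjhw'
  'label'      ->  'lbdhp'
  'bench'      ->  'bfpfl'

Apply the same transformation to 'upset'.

Letter i (0-indexed) is shifted by i+0, so successive shifts are 0, 1, 2, ….
On upset: u+0=u, p+1=q, s+2=u, e+3=h, t+4=x.

uquhx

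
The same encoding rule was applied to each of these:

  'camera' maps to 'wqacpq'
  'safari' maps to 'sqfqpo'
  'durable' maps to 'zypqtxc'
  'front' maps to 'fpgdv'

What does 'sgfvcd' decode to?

soften

c(2)→w(22) and a(0)→q(16) fit y≡3x+16 (mod 26); the inverse of 3 mod 26 is 9. Each letter's alphabet position (a=0..z=25) is mapped through 3·x+16 mod 26 — an affine cipher.
Decoding sgfvcd: s(18)→9·(18−16)≡18=s; g(6)→9·(6−16)≡14=o; f(5)→9·(5−16)≡5=f; v(21)→9·(21−16)≡19=t; c(2)→9·(2−16)≡4=e; d(3)→9·(3−16)≡13=n (all mod 26).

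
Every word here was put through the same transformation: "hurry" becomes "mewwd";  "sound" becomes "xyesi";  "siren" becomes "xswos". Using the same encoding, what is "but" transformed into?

gey

The rule splits by letter class: vowels +10, consonants +5.
Applying it to but: b(cons)+5=g, u(vowel)+10=e, t(cons)+5=y.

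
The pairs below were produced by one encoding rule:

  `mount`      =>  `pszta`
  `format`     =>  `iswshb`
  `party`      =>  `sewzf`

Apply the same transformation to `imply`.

In mount: m→p is +3, o→s is +4, u→z is +5, n→t is +6 — the shift increases by 1 each position. The shift increases by 1 at each position, starting from +3: 3, 4, 5, ….
On imply: i+3=l, m+4=q, p+5=u, l+6=r, y+7=f.

lqurf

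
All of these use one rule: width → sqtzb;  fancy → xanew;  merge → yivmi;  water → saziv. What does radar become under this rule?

w(22)→s(18) and i(8)→q(16) fit y≡15x+0 (mod 26); the inverse of 15 mod 26 is 7. Treating letters as 0–25, the rule is x ↦ 15x + 0 (mod 26).
Applying it to radar: r(17)→15·17+0≡21=v; a(0)→15·0+0≡0=a; d(3)→15·3+0≡19=t; a(0)→15·0+0≡0=a; r(17)→15·17+0≡21=v (all mod 26).

vatav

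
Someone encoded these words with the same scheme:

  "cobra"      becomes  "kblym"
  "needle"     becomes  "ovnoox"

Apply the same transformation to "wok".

uyg

The output letters match the input read backwards, each shifted +10: cobra reversed is arboc. The word is reversed, then every letter is shifted forward by 10.
On wok: reverse → kow; then shift: k+10=u, o+10=y, w+10=g.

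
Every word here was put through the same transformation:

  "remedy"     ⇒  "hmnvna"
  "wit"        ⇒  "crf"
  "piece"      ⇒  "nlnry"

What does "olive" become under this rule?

nerux

Read the word backwards and shift each letter +9.
Applying it to olive: reverse → evilo; then shift: e+9=n, v+9=e, i+9=r, l+9=u, o+9=x.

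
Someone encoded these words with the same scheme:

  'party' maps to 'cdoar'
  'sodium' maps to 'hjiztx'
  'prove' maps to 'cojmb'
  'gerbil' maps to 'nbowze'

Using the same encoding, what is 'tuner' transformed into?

p(15)→c(2) and a(0)→d(3) fit y≡19x+3 (mod 26); the inverse of 19 mod 26 is 11. Each letter's alphabet position (a=0..z=25) is mapped through 19·x+3 mod 26 — an affine cipher.
On tuner: t(19)→19·19+3≡0=a; u(20)→19·20+3≡19=t; n(13)→19·13+3≡16=q; e(4)→19·4+3≡1=b; r(17)→19·17+3≡14=o (all mod 26).

atqbo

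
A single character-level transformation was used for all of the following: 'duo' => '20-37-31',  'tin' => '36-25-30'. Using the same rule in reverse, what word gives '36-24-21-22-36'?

theft

d is letter #4 and maps to 20: an offset of 16. Each letter is replaced by its alphabet position (a=1..z=26) + 16.
Reversing it on 36-24-21-22-36: 36→(36−16)÷1=20=t, 24→(24−16)÷1=8=h, 21→(21−16)÷1=5=e, 22→(22−16)÷1=6=f, 36→(36−16)÷1=20=t.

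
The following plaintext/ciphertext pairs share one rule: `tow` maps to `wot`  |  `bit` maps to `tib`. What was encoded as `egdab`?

It's just the letters in reverse order.
Reversing it on egdab: then reverse → badge.

badge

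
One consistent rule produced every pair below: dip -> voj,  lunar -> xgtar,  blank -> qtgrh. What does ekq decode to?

key

The output letters match the input read backwards, each shifted +6: dip reversed is pid. The word is reversed, then every letter is shifted forward by 6.
Reversing it on ekq: shift back: e−6=y, k−6=e, q−6=k → yek; then reverse → key.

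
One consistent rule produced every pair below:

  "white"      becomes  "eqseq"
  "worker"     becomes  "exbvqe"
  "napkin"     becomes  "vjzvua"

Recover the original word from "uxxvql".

monkey

Each letter shifts forward by (position + 8), i.e. 8, 9, 10, … — the shift grows by one for each successive letter.
Reversing it on uxxvql: u−8=m, x−9=o, x−10=n, v−11=k, q−12=e, l−13=y.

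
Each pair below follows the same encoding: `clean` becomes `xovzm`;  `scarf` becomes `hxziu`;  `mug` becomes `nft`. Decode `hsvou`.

Each pair mirrors across the alphabet (c↔x, l↔o, e↔v): positions sum to 25. This is the alphabet-reversal cipher (Atbash): a becomes z, b becomes y, etc.
Reversing it on hsvou: h↔s, s↔h, v↔e, o↔l, u↔f.

shelf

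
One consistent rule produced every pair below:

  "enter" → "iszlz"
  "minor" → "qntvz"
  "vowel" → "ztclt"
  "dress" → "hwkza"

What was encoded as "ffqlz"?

In enter: e→i is +4, n→s is +5, t→z is +6, e→l is +7 — the shift increases by 1 each position. Each letter shifts forward by (position + 4), i.e. 4, 5, 6, … — the shift grows by one for each successive letter.
Reversing it on ffqlz: f−4=b, f−5=a, q−6=k, l−7=e, z−8=r.

baker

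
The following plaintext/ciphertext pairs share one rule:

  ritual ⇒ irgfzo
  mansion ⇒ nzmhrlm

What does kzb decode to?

pay

Each pair mirrors across the alphabet (r↔i, i↔r, t↔g): positions sum to 25. Letters are reflected about the middle of the alphabet (position → 25−position): Atbash.
Decoding kzb: k↔p, z↔a, b↔y.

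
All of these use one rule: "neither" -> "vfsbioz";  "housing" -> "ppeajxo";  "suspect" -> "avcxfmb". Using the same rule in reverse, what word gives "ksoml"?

Shifts by position in neither: pos 0: n→v (+8), pos 1: e→f (+1), pos 2: i→s (+10), pos 3: t→b (+8), pos 4: h→i (+1), pos 5: e→o (+10) — repeating every 3. It's a Vigenère-style cipher with numeric key [8,1,10]: position i shifts by key[i mod 3].
Undoing it on ksoml: k−8=c, s−1=r, o−10=e, m−8=e, l−1=k.

creek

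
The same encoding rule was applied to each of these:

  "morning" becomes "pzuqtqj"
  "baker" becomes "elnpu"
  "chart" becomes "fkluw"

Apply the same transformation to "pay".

slb

The shift depends on letter class: consonant m→p is +3, but vowel o→z is +11. The rule splits by letter class: vowels +11, consonants +3.
On pay: p(cons)+3=s, a(vowel)+11=l, y(cons)+3=b.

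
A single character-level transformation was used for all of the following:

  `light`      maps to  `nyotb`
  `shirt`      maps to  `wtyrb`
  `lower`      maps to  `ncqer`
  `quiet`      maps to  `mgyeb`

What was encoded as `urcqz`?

Treating letters as 0–25, the rule is x ↦ 5x + 10 (mod 26).
Undoing it on urcqz: u(20)→21·(20−10)≡2=c; r(17)→21·(17−10)≡17=r; c(2)→21·(2−10)≡14=o; q(16)→21·(16−10)≡22=w; z(25)→21·(25−10)≡3=d (all mod 26).

crowd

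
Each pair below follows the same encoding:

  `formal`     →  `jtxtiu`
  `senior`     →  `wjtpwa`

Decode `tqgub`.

plant

Letter i (0-indexed) is shifted by i+4, so successive shifts are 4, 5, 6, ….
Undoing it on tqgub: t−4=p, q−5=l, g−6=a, u−7=n, b−8=t.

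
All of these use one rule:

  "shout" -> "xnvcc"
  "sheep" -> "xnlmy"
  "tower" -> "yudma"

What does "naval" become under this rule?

In shout: s→x is +5, h→n is +6, o→v is +7, u→c is +8 — the shift increases by 1 each position. Letter i (0-indexed) is shifted by i+5, so successive shifts are 5, 6, 7, ….
On naval: n+5=s, a+6=g, v+7=c, a+8=i, l+9=u.

sgciu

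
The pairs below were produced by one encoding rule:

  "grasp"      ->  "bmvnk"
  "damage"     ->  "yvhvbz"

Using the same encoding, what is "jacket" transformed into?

evxfzo

Compare letters: g→b is +21, r→m is +21, a→v is +21 — a constant shift. This is a Caesar cipher with shift 21.
Applying it to jacket: j+21=e, a+21=v, c+21=x, k+21=f, e+21=z, t+21=o.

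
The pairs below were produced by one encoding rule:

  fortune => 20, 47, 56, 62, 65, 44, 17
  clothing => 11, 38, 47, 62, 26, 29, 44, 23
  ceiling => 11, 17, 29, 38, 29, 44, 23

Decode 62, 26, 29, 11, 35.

f(#6)→20 and o(#15)→47: differences scale by 3, so n = 3·pos + 2. Each letter becomes 3×(its alphabet position, a=1..z=26) + 2.
Undoing it on 62, 26, 29, 11, 35: 62→(62−2)÷3=20=t, 26→(26−2)÷3=8=h, 29→(29−2)÷3=9=i, 11→(11−2)÷3=3=c, 35→(35−2)÷3=11=k.

thick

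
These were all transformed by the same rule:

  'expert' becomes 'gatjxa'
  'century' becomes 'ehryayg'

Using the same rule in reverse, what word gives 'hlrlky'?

finger

In expert: e→g is +2, x→a is +3, p→t is +4, e→j is +5 — the shift increases by 1 each position. Letter i (0-indexed) is shifted by i+2, so successive shifts are 2, 3, 4, ….
Decoding hlrlky: h−2=f, l−3=i, r−4=n, l−5=g, k−6=e, y−7=r.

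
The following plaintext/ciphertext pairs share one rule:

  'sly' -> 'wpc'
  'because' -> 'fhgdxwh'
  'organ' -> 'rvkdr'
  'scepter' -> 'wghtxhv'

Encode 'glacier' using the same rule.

kpdglhv

The shift depends on letter class: consonant s→w is +4, but vowel e→h is +3. Two shifts are in play — +3 for a/e/i/o/u, +4 for every other letter.
For glacier: g(cons)+4=k, l(cons)+4=p, a(vowel)+3=d, c(cons)+4=g, i(vowel)+3=l, e(vowel)+3=h, r(cons)+4=v.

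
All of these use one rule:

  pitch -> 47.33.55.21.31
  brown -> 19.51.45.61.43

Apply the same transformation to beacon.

19.25.17.21.45.43

p(#16)→47 and i(#9)→33: differences scale by 2, so n = 2·pos + 15. With a=1..z=26, the number is 2·pos + 15.
On beacon: b=2→19, e=5→25, a=1→17, c=3→21, o=15→45, n=14→43.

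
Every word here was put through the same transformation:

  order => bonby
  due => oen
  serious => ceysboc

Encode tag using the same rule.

qkd

The word is reversed, then every letter is shifted forward by 10.
On tag: reverse → gat; then shift: g+10=q, a+10=k, t+10=d.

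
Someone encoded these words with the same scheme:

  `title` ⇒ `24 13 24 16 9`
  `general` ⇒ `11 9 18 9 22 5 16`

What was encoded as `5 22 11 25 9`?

argue

t is letter #20 and maps to 24: an offset of 4. Each letter is replaced by its alphabet position (a=1..z=26) + 4.
Decoding 5 22 11 25 9: 5→(5−4)÷1=1=a, 22→(22−4)÷1=18=r, 11→(11−4)÷1=7=g, 25→(25−4)÷1=21=u, 9→(9−4)÷1=5=e.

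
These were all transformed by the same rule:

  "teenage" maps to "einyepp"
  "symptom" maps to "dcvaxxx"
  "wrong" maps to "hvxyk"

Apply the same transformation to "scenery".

dgnyiaj

Shifts by position in teenage: pos 0: t→e (+11), pos 1: e→i (+4), pos 2: e→n (+9), pos 3: n→y (+11), pos 4: a→e (+4), pos 5: g→p (+9) — repeating every 3. It's a Vigenère-style cipher with numeric key [11,4,9]: position i shifts by key[i mod 3].
For scenery: s+11=d, c+4=g, e+9=n, n+11=y, e+4=i, r+9=a, y+11=j.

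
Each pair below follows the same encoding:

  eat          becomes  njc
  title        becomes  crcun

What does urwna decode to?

Every letter moves 9 places later in the alphabet, wrapping around z→a.
Undoing it on urwna: u−9=l, r−9=i, w−9=n, n−9=e, a−9=r.

liner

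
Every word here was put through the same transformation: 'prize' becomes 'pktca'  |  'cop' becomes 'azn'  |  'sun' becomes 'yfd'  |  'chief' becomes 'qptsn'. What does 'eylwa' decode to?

plant

The word is reversed, then every letter is shifted forward by 11.
Decoding eylwa: shift back: e−11=t, y−11=n, l−11=a, w−11=l, a−11=p → tnalp; then reverse → plant.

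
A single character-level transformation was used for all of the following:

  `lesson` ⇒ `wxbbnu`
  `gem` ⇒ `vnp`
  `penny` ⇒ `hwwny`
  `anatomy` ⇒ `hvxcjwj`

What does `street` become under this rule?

The output letters match the input read backwards, each shifted +9: lesson reversed is nossel. Read the word backwards and shift each letter +9.
For street: reverse → teerts; then shift: t+9=c, e+9=n, e+9=n, r+9=a, t+9=c, s+9=b.

cnnacb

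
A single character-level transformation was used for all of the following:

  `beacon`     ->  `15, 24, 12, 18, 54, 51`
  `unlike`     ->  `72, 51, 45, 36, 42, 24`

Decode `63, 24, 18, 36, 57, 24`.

b(#2)→15 and e(#5)→24: differences scale by 3, so n = 3·pos + 9. Each letter becomes 3×(its alphabet position, a=1..z=26) + 9.
Reversing it on 63, 24, 18, 36, 57, 24: 63→(63−9)÷3=18=r, 24→(24−9)÷3=5=e, 18→(18−9)÷3=3=c, 36→(36−9)÷3=9=i, 57→(57−9)÷3=16=p, 24→(24−9)÷3=5=e.

recipe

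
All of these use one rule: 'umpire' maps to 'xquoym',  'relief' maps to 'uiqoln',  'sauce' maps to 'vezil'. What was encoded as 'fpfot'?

In umpire: u→x is +3, m→q is +4, p→u is +5, i→o is +6 — the shift increases by 1 each position. Each letter shifts forward by (position + 3), i.e. 3, 4, 5, … — the shift grows by one for each successive letter.
Undoing it on fpfot: f−3=c, p−4=l, f−5=a, o−6=i, t−7=m.

claim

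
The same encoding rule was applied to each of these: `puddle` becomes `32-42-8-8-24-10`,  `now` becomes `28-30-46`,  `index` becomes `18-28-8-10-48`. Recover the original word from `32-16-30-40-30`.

p(#16)→32 and u(#21)→42: differences scale by 2, so n = 2·pos + 0. With a=1..z=26, the number is 2·pos.
Decoding 32-16-30-40-30: 32→(32−0)÷2=16=p, 16→(16−0)÷2=8=h, 30→(30−0)÷2=15=o, 40→(40−0)÷2=20=t, 30→(30−0)÷2=15=o.

photo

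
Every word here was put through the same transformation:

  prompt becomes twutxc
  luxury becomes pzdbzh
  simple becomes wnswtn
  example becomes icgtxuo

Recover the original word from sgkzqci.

In prompt: p→t is +4, r→w is +5, o→u is +6, m→t is +7 — the shift increases by 1 each position. Each letter shifts forward by (position + 4), i.e. 4, 5, 6, … — the shift grows by one for each successive letter.
Undoing it on sgkzqci: s−4=o, g−5=b, k−6=e, z−7=s, q−8=i, c−9=t, i−10=y.

obesity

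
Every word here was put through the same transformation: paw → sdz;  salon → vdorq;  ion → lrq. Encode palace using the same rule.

Compare letters: p→s is +3, a→d is +3, w→z is +3 — a constant shift. Every letter moves 3 places later in the alphabet, wrapping around z→a.
Applying it to palace: p+3=s, a+3=d, l+3=o, a+3=d, c+3=f, e+3=h.

sdodfh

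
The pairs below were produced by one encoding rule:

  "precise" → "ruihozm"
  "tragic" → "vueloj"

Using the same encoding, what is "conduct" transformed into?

erriajb

In precise: p→r is +2, r→u is +3, e→i is +4, c→h is +5 — the shift increases by 1 each position. Each letter shifts forward by (position + 2), i.e. 2, 3, 4, … — the shift grows by one for each successive letter.
On conduct: c+2=e, o+3=r, n+4=r, d+5=i, u+6=a, c+7=j, t+8=b.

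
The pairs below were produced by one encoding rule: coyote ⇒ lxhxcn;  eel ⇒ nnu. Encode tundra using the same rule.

cdwmaj

Compare letters: c→l is +9, o→x is +9, y→h is +9 — a constant shift. It's a constant shift of +9 (ROT9).
On tundra: t+9=c, u+9=d, n+9=w, d+9=m, r+9=a, a+9=j.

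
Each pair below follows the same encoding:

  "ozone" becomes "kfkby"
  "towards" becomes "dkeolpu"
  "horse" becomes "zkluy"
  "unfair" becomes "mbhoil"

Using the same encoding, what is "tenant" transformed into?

dybobd

o(14)→k(10) and z(25)→f(5) fit y≡9x+14 (mod 26); the inverse of 9 mod 26 is 3. This is an affine cipher: with a=0,…,z=25, each position x becomes (9x+14) mod 26.
On tenant: t(19)→9·19+14≡3=d; e(4)→9·4+14≡24=y; n(13)→9·13+14≡1=b; a(0)→9·0+14≡14=o; n(13)→9·13+14≡1=b; t(19)→9·19+14≡3=d (all mod 26).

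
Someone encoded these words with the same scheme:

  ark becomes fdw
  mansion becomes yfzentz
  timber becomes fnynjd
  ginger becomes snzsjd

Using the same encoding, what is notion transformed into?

Two shifts are in play — +5 for a/e/i/o/u, +12 for every other letter.
For notion: n(cons)+12=z, o(vowel)+5=t, t(cons)+12=f, i(vowel)+5=n, o(vowel)+5=t, n(cons)+12=z.

ztfntz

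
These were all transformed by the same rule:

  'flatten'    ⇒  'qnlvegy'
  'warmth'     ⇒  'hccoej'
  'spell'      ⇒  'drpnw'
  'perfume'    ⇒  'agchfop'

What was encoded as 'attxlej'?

privacy

It's a Vigenère-style cipher with numeric key [11,2]: position i shifts by key[i mod 2].
Decoding attxlej: a−11=p, t−2=r, t−11=i, x−2=v, l−11=a, e−2=c, j−11=y.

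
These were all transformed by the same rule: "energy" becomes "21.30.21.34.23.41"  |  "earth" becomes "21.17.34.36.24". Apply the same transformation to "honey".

e is letter #5 and maps to 21: an offset of 16. Letters become their 1-based position plus 16 (so a→17, b→18, …).
Applying it to honey: h=8→24, o=15→31, n=14→30, e=5→21, y=25→41.

24.31.30.21.41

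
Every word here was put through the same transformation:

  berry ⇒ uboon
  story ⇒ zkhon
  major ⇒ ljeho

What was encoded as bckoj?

b(1)→u(20) and e(4)→b(1) fit y≡11x+9 (mod 26); the inverse of 11 mod 26 is 19. This is an affine cipher: with a=0,…,z=25, each position x becomes (11x+9) mod 26.
Decoding bckoj: b(1)→19·(1−9)≡4=e; c(2)→19·(2−9)≡23=x; k(10)→19·(10−9)≡19=t; o(14)→19·(14−9)≡17=r; j(9)→19·(9−9)≡0=a (all mod 26).

extra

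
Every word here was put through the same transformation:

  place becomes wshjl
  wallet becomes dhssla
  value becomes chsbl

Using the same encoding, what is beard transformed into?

Compare letters: p→w is +7, l→s is +7, a→h is +7 — a constant shift. Every letter moves 7 places later in the alphabet, wrapping around z→a.
For beard: b+7=i, e+7=l, a+7=h, r+7=y, d+7=k.

ilhyk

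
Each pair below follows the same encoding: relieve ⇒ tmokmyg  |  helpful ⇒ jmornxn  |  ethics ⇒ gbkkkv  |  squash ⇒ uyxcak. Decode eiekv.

Shifts by position in relieve: pos 0: r→t (+2), pos 1: e→m (+8), pos 2: l→o (+3), pos 3: i→k (+2), pos 4: e→m (+8), pos 5: v→y (+3) — repeating every 3. It's a Vigenère-style cipher with numeric key [2,8,3]: position i shifts by key[i mod 3].
Undoing it on eiekv: e−2=c, i−8=a, e−3=b, k−2=i, v−8=n.

cabin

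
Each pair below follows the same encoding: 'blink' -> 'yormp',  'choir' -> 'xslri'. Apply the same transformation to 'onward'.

lmdziw

Each pair mirrors across the alphabet (b↔y, l↔o, i↔r): positions sum to 25. Letters are reflected about the middle of the alphabet (position → 25−position): Atbash.
Applying it to onward: o↔l, n↔m, w↔d, a↔z, r↔i, d↔w.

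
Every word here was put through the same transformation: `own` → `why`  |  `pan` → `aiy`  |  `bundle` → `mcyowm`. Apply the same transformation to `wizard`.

hqkico

The shift depends on letter class: consonant w→h is +11, but vowel o→w is +8. Two shifts are in play — +8 for a/e/i/o/u, +11 for every other letter.
For wizard: w(cons)+11=h, i(vowel)+8=q, z(cons)+11=k, a(vowel)+8=i, r(cons)+11=c, d(cons)+11=o.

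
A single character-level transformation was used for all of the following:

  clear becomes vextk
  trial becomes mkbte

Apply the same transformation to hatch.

Compare letters: c→v is +19, l→e is +19, e→x is +19 — a constant shift. This is a Caesar cipher with shift 19.
Applying it to hatch: h+19=a, a+19=t, t+19=m, c+19=v, h+19=a.

atmva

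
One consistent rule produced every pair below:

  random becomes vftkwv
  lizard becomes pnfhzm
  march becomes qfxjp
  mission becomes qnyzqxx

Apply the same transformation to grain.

kwgpv

In random: r→v is +4, a→f is +5, n→t is +6, d→k is +7 — the shift increases by 1 each position. The shift increases by 1 at each position, starting from +4: 4, 5, 6, ….
Applying it to grain: g+4=k, r+5=w, a+6=g, i+7=p, n+8=v.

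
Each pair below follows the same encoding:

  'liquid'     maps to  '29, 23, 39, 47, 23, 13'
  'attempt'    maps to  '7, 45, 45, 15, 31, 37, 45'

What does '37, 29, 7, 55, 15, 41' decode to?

player

With a=1..z=26, the number is 2·pos + 5.
Undoing it on 37, 29, 7, 55, 15, 41: 37→(37−5)÷2=16=p, 29→(29−5)÷2=12=l, 7→(7−5)÷2=1=a, 55→(55−5)÷2=25=y, 15→(15−5)÷2=5=e, 41→(41−5)÷2=18=r.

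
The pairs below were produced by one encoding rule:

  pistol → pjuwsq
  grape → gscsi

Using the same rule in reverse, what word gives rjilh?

rigid

In pistol: p→p is +0, i→j is +1, s→u is +2, t→w is +3 — the shift increases by 1 each position. Letter i (0-indexed) is shifted by i+0, so successive shifts are 0, 1, 2, ….
Undoing it on rjilh: r−0=r, j−1=i, i−2=g, l−3=i, h−4=d.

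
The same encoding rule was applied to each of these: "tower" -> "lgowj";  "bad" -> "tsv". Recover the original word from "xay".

fig

This is a Caesar cipher with shift 18.
Decoding xay: x−18=f, a−18=i, y−18=g.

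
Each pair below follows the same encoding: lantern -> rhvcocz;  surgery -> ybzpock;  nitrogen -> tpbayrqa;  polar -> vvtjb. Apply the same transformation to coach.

In lantern: l→r is +6, a→h is +7, n→v is +8, t→c is +9 — the shift increases by 1 each position. Each letter shifts forward by (position + 6), i.e. 6, 7, 8, … — the shift grows by one for each successive letter.
For coach: c+6=i, o+7=v, a+8=i, c+9=l, h+10=r.

ivilr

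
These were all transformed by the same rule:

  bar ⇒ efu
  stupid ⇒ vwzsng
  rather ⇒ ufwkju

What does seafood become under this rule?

vjfittg

The shift depends on letter class: consonant b→e is +3, but vowel a→f is +5. The rule splits by letter class: vowels +5, consonants +3.
On seafood: s(cons)+3=v, e(vowel)+5=j, a(vowel)+5=f, f(cons)+3=i, o(vowel)+5=t, o(vowel)+5=t, d(cons)+3=g.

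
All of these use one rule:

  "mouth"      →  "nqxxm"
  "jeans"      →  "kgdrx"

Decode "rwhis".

queen

In mouth: m→n is +1, o→q is +2, u→x is +3, t→x is +4 — the shift increases by 1 each position. Letter i (0-indexed) is shifted by i+1, so successive shifts are 1, 2, 3, ….
Reversing it on rwhis: r−1=q, w−2=u, h−3=e, i−4=e, s−5=n.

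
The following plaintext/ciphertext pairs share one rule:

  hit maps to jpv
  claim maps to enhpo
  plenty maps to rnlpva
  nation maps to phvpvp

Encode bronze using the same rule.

The shift depends on letter class: consonant h→j is +2, but vowel i→p is +7. The rule splits by letter class: vowels +7, consonants +2.
Applying it to bronze: b(cons)+2=d, r(cons)+2=t, o(vowel)+7=v, n(cons)+2=p, z(cons)+2=b, e(vowel)+7=l.

dtvpbl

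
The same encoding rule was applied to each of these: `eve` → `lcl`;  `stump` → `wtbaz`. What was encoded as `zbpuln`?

The output letters match the input read backwards, each shifted +7: eve reversed is eve. Two steps: reverse the string, then apply a Caesar shift of +7.
Decoding zbpuln: shift back: z−7=s, b−7=u, p−7=i, u−7=n, l−7=e, n−7=g → suineg; then reverse → genius.

genius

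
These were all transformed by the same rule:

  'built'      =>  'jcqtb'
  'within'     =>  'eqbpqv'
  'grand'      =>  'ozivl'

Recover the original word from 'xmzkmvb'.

Compare letters: b→j is +8, u→c is +8, i→q is +8 — a constant shift. Every letter moves 8 places later in the alphabet, wrapping around z→a.
Undoing it on xmzkmvb: x−8=p, m−8=e, z−8=r, k−8=c, m−8=e, v−8=n, b−8=t.

percent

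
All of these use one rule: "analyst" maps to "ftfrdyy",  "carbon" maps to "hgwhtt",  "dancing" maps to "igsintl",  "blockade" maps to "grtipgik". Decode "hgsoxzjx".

Shifts by position in analyst: pos 0: a→f (+5), pos 1: n→t (+6), pos 2: a→f (+5), pos 3: l→r (+6) — repeating every 2. The shifts repeat in a cycle of length 2: positions 0,1,… shift by +5, +6, then the pattern repeats.
Reversing it on hgsoxzjx: h−5=c, g−6=a, s−5=n, o−6=i, x−5=s, z−6=t, j−5=e, x−6=r.

canister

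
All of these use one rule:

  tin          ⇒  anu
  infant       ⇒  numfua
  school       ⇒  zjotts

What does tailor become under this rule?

afnsty

Vowels shift forward by 5 and consonants shift forward by 7.
On tailor: t(cons)+7=a, a(vowel)+5=f, i(vowel)+5=n, l(cons)+7=s, o(vowel)+5=t, r(cons)+7=y.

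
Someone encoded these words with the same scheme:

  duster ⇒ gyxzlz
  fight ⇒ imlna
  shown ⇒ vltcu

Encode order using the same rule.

Letter i (0-indexed) is shifted by i+3, so successive shifts are 3, 4, 5, ….
On order: o+3=r, r+4=v, d+5=i, e+6=k, r+7=y.

rviky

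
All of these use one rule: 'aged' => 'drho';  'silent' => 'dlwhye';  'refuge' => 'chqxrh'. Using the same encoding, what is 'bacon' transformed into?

The shift depends on letter class: consonant g→r is +11, but vowel a→d is +3. The rule splits by letter class: vowels +3, consonants +11.
For bacon: b(cons)+11=m, a(vowel)+3=d, c(cons)+11=n, o(vowel)+3=r, n(cons)+11=y.

mdnry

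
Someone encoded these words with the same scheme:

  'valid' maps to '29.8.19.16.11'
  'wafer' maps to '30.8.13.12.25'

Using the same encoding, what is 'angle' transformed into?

The number is (letter's place in the alphabet, a=1) + 7.
On angle: a=1→8, n=14→21, g=7→14, l=12→19, e=5→12.

8.21.14.19.12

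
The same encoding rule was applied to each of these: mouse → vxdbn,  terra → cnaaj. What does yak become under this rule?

hjt

Compare letters: m→v is +9, o→x is +9, u→d is +9 — a constant shift. Each letter is shifted forward by 9 in the alphabet (a Caesar shift of +9).
For yak: y+9=h, a+9=j, k+9=t.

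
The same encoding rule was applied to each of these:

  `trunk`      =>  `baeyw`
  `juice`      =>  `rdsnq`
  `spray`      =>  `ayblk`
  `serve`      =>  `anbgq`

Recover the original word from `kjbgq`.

Each letter shifts forward by (position + 8), i.e. 8, 9, 10, … — the shift grows by one for each successive letter.
Undoing it on kjbgq: k−8=c, j−9=a, b−10=r, g−11=v, q−12=e.

carve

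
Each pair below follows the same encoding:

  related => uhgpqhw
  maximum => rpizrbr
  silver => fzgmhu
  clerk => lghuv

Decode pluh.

acre

r(17)→u(20) and e(4)→h(7) fit y≡11x+15 (mod 26); the inverse of 11 mod 26 is 19. Treating letters as 0–25, the rule is x ↦ 11x + 15 (mod 26).
Reversing it on pluh: p(15)→19·(15−15)≡0=a; l(11)→19·(11−15)≡2=c; u(20)→19·(20−15)≡17=r; h(7)→19·(7−15)≡4=e (all mod 26).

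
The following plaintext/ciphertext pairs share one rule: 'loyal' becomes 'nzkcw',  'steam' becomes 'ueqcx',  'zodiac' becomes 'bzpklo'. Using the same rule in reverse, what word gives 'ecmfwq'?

cradle

Shifts by position in loyal: pos 0: l→n (+2), pos 1: o→z (+11), pos 2: y→k (+12), pos 3: a→c (+2), pos 4: l→w (+11) — repeating every 3. A repeating key of period 3 is used — shifts +2, +11, +12 over and over.
Reversing it on ecmfwq: e−2=c, c−11=r, m−12=a, f−2=d, w−11=l, q−12=e.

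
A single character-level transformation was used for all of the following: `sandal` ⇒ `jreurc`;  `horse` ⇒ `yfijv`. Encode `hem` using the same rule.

Compare letters: s→j is +17, a→r is +17, n→e is +17 — a constant shift. Each letter is shifted forward by 17 in the alphabet (a Caesar shift of +17).
On hem: h+17=y, e+17=v, m+17=d.

yvd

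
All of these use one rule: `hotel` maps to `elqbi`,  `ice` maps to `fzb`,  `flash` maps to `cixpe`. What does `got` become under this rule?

dlq

Compare letters: h→e is +23, o→l is +23, t→q is +23 — a constant shift. Each letter is shifted forward by 23 in the alphabet (a Caesar shift of +23).
Applying it to got: g+23=d, o+23=l, t+23=q.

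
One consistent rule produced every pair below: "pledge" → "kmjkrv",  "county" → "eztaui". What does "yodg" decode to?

The output letters match the input read backwards, each shifted +6: pledge reversed is egdelp. Read the word backwards and shift each letter +6.
Reversing it on yodg: shift back: y−6=s, o−6=i, d−6=x, g−6=a → sixa; then reverse → axis.

axis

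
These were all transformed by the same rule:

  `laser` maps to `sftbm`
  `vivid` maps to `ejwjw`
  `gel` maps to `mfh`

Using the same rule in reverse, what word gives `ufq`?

pet

The output letters match the input read backwards, each shifted +1: laser reversed is resal. Read the word backwards and shift each letter +1.
Reversing it on ufq: shift back: u−1=t, f−1=e, q−1=p → tep; then reverse → pet.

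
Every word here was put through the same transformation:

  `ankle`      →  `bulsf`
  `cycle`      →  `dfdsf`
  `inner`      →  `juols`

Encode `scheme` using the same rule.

Shifts by position in ankle: pos 0: a→b (+1), pos 1: n→u (+7), pos 2: k→l (+1), pos 3: l→s (+7) — repeating every 2. A repeating key of period 2 is used — shifts +1, +7 over and over.
On scheme: s+1=t, c+7=j, h+1=i, e+7=l, m+1=n, e+7=l.

tjilnl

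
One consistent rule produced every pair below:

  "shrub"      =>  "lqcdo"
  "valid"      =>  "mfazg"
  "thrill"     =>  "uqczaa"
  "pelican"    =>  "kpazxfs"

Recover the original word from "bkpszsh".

opening

s(18)→l(11) and h(7)→q(16) fit y≡9x+5 (mod 26); the inverse of 9 mod 26 is 3. Each letter's alphabet position (a=0..z=25) is mapped through 9·x+5 mod 26 — an affine cipher.
Undoing it on bkpszsh: b(1)→3·(1−5)≡14=o; k(10)→3·(10−5)≡15=p; p(15)→3·(15−5)≡4=e; s(18)→3·(18−5)≡13=n; z(25)→3·(25−5)≡8=i; s(18)→3·(18−5)≡13=n; h(7)→3·(7−5)≡6=g (all mod 26).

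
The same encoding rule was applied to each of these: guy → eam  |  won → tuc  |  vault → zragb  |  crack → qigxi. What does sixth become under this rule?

nzdoy

The output letters match the input read backwards, each shifted +6: guy reversed is yug. Read the word backwards and shift each letter +6.
On sixth: reverse → htxis; then shift: h+6=n, t+6=z, x+6=d, i+6=o, s+6=y.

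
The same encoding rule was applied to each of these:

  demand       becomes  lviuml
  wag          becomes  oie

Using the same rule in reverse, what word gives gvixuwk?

Read the word backwards and shift each letter +8.
Reversing it on gvixuwk: shift back: g−8=y, v−8=n, i−8=a, x−8=p, u−8=m, w−8=o, k−8=c → ynapmoc; then reverse → company.

company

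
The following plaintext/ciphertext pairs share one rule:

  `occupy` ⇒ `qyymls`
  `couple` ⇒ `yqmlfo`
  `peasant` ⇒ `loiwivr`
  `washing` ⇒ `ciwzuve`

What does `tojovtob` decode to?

o(14)→q(16) and c(2)→y(24) fit y≡21x+8 (mod 26); the inverse of 21 mod 26 is 5. This is an affine cipher: with a=0,…,z=25, each position x becomes (21x+8) mod 26.
Decoding tojovtob: t(19)→5·(19−8)≡3=d; o(14)→5·(14−8)≡4=e; j(9)→5·(9−8)≡5=f; o(14)→5·(14−8)≡4=e; v(21)→5·(21−8)≡13=n; t(19)→5·(19−8)≡3=d; o(14)→5·(14−8)≡4=e; b(1)→5·(1−8)≡17=r (all mod 26).

defender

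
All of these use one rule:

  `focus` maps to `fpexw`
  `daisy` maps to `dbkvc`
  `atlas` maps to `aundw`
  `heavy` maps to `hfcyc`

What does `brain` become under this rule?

bsclr

In focus: f→f is +0, o→p is +1, c→e is +2, u→x is +3 — the shift increases by 1 each position. Letter i (0-indexed) is shifted by i+0, so successive shifts are 0, 1, 2, ….
For brain: b+0=b, r+1=s, a+2=c, i+3=l, n+4=r.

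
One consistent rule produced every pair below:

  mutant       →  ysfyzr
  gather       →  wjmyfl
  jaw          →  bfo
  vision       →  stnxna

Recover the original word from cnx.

The output letters match the input read backwards, each shifted +5: mutant reversed is tnatum. Two steps: reverse the string, then apply a Caesar shift of +5.
Undoing it on cnx: shift back: c−5=x, n−5=i, x−5=s → xis; then reverse → six.

six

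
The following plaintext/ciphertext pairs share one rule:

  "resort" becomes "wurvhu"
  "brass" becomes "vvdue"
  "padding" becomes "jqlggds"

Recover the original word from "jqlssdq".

napping

The output letters match the input read backwards, each shifted +3: resort reversed is troser. The word is reversed, then every letter is shifted forward by 3.
Reversing it on jqlssdq: shift back: j−3=g, q−3=n, l−3=i, s−3=p, s−3=p, d−3=a, q−3=n → gnippan; then reverse → napping.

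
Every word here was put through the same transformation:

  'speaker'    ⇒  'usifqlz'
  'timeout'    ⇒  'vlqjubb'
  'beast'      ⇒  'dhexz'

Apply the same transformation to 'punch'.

In speaker: s→u is +2, p→s is +3, e→i is +4, a→f is +5 — the shift increases by 1 each position. Letter i (0-indexed) is shifted by i+2, so successive shifts are 2, 3, 4, ….
Applying it to punch: p+2=r, u+3=x, n+4=r, c+5=h, h+6=n.

rxrhn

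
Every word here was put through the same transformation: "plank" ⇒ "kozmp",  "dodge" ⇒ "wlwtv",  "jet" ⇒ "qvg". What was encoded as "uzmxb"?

This is the alphabet-reversal cipher (Atbash): a becomes z, b becomes y, etc.
Decoding uzmxb: u↔f, z↔a, m↔n, x↔c, b↔y.

fancy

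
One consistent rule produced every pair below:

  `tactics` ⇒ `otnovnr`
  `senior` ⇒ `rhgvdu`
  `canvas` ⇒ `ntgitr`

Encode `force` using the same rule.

edunh

t(19)→o(14) and a(0)→t(19) fit y≡23x+19 (mod 26); the inverse of 23 mod 26 is 17. This is an affine cipher: with a=0,…,z=25, each position x becomes (23x+19) mod 26.
Applying it to force: f(5)→23·5+19≡4=e; o(14)→23·14+19≡3=d; r(17)→23·17+19≡20=u; c(2)→23·2+19≡13=n; e(4)→23·4+19≡7=h (all mod 26).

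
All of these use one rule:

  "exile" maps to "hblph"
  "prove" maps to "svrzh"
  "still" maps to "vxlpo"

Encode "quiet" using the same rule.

tyliw

Shifts by position in exile: pos 0: e→h (+3), pos 1: x→b (+4), pos 2: i→l (+3), pos 3: l→p (+4) — repeating every 2. The shifts repeat in a cycle of length 2: positions 0,1,… shift by +3, +4, then the pattern repeats.
Applying it to quiet: q+3=t, u+4=y, i+3=l, e+4=i, t+3=w.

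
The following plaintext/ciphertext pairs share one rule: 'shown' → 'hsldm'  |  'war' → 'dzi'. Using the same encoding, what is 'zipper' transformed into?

Each pair mirrors across the alphabet (s↔h, h↔s, o↔l): positions sum to 25. Letters are reflected about the middle of the alphabet (position → 25−position): Atbash.
For zipper: z↔a, i↔r, p↔k, p↔k, e↔v, r↔i.

arkkvi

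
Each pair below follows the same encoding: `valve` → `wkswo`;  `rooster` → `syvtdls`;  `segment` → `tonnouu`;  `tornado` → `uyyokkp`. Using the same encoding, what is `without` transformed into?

Shifts by position in valve: pos 0: v→w (+1), pos 1: a→k (+10), pos 2: l→s (+7), pos 3: v→w (+1), pos 4: e→o (+10) — repeating every 3. It's a Vigenère-style cipher with numeric key [1,10,7]: position i shifts by key[i mod 3].
Applying it to without: w+1=x, i+10=s, t+7=a, h+1=i, o+10=y, u+7=b, t+1=u.

xsaiybu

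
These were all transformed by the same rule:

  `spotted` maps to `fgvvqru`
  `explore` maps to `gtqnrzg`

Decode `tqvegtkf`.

The output letters match the input read backwards, each shifted +2: spotted reversed is dettops. Read the word backwards and shift each letter +2.
Reversing it on tqvegtkf: shift back: t−2=r, q−2=o, v−2=t, e−2=c, g−2=e, t−2=r, k−2=i, f−2=d → rotcerid; then reverse → director.

director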